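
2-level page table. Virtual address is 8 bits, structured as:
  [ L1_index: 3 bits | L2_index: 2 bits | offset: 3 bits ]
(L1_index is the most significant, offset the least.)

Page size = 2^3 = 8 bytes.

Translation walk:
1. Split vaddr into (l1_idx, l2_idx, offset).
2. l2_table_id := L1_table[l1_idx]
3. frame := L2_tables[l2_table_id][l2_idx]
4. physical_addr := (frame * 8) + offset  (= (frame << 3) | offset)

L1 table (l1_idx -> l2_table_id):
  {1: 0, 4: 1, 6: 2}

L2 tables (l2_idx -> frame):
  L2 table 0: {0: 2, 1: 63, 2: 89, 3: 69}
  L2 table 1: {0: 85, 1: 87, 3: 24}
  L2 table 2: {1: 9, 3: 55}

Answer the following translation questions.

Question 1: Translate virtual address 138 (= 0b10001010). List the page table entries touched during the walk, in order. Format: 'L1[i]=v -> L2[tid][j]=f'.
vaddr = 138 = 0b10001010
Split: l1_idx=4, l2_idx=1, offset=2

Answer: L1[4]=1 -> L2[1][1]=87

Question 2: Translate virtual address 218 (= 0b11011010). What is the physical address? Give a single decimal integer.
vaddr = 218 = 0b11011010
Split: l1_idx=6, l2_idx=3, offset=2
L1[6] = 2
L2[2][3] = 55
paddr = 55 * 8 + 2 = 442

Answer: 442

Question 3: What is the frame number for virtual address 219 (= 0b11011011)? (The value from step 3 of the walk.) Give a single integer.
vaddr = 219: l1_idx=6, l2_idx=3
L1[6] = 2; L2[2][3] = 55

Answer: 55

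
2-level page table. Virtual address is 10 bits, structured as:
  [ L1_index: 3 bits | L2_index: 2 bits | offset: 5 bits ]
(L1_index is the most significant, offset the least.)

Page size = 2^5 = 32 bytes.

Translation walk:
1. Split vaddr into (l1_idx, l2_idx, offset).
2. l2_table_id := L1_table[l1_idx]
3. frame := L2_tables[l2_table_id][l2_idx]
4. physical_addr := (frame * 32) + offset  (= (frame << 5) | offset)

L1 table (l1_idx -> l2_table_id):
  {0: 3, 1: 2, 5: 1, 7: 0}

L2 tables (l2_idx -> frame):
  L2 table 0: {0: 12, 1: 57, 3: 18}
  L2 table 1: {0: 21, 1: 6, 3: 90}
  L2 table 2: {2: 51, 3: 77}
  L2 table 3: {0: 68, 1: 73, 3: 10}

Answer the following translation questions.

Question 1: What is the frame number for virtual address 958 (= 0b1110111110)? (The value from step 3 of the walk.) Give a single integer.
Answer: 57

Derivation:
vaddr = 958: l1_idx=7, l2_idx=1
L1[7] = 0; L2[0][1] = 57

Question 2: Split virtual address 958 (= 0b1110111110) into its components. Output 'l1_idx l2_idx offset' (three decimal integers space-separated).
vaddr = 958 = 0b1110111110
  top 3 bits -> l1_idx = 7
  next 2 bits -> l2_idx = 1
  bottom 5 bits -> offset = 30

Answer: 7 1 30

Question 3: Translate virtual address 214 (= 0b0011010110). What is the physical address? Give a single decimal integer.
Answer: 1654

Derivation:
vaddr = 214 = 0b0011010110
Split: l1_idx=1, l2_idx=2, offset=22
L1[1] = 2
L2[2][2] = 51
paddr = 51 * 32 + 22 = 1654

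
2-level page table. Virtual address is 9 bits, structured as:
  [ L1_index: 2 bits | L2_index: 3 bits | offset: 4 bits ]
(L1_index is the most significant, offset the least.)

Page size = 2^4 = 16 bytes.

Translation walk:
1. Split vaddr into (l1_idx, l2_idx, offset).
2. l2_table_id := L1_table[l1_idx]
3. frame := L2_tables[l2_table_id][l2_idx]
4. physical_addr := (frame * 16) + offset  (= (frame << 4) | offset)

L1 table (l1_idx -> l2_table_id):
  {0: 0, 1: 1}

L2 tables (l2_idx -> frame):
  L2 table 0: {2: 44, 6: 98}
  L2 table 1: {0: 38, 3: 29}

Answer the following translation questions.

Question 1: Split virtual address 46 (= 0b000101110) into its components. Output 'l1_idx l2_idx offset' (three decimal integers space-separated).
vaddr = 46 = 0b000101110
  top 2 bits -> l1_idx = 0
  next 3 bits -> l2_idx = 2
  bottom 4 bits -> offset = 14

Answer: 0 2 14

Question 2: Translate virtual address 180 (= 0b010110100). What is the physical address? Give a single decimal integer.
vaddr = 180 = 0b010110100
Split: l1_idx=1, l2_idx=3, offset=4
L1[1] = 1
L2[1][3] = 29
paddr = 29 * 16 + 4 = 468

Answer: 468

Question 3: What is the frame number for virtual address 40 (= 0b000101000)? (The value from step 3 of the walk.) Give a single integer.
vaddr = 40: l1_idx=0, l2_idx=2
L1[0] = 0; L2[0][2] = 44

Answer: 44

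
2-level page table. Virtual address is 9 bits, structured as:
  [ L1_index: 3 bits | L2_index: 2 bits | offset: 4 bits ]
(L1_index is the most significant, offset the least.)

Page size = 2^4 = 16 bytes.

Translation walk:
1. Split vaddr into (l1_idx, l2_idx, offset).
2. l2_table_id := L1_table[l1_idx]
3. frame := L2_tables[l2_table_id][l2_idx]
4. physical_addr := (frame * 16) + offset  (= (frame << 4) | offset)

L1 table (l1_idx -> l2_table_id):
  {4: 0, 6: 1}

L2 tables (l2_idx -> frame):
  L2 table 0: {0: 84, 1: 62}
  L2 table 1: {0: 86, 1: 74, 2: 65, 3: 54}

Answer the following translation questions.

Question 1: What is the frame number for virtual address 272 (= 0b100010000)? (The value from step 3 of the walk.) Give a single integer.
Answer: 62

Derivation:
vaddr = 272: l1_idx=4, l2_idx=1
L1[4] = 0; L2[0][1] = 62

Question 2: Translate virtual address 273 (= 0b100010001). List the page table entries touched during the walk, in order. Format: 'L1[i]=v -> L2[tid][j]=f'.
vaddr = 273 = 0b100010001
Split: l1_idx=4, l2_idx=1, offset=1

Answer: L1[4]=0 -> L2[0][1]=62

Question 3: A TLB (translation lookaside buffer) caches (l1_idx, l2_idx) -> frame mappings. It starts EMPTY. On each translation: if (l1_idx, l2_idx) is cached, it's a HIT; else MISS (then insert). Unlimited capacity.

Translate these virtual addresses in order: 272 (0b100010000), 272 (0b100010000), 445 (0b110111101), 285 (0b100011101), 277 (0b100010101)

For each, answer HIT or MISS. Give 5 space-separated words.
vaddr=272: (4,1) not in TLB -> MISS, insert
vaddr=272: (4,1) in TLB -> HIT
vaddr=445: (6,3) not in TLB -> MISS, insert
vaddr=285: (4,1) in TLB -> HIT
vaddr=277: (4,1) in TLB -> HIT

Answer: MISS HIT MISS HIT HIT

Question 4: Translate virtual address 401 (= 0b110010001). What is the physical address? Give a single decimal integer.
vaddr = 401 = 0b110010001
Split: l1_idx=6, l2_idx=1, offset=1
L1[6] = 1
L2[1][1] = 74
paddr = 74 * 16 + 1 = 1185

Answer: 1185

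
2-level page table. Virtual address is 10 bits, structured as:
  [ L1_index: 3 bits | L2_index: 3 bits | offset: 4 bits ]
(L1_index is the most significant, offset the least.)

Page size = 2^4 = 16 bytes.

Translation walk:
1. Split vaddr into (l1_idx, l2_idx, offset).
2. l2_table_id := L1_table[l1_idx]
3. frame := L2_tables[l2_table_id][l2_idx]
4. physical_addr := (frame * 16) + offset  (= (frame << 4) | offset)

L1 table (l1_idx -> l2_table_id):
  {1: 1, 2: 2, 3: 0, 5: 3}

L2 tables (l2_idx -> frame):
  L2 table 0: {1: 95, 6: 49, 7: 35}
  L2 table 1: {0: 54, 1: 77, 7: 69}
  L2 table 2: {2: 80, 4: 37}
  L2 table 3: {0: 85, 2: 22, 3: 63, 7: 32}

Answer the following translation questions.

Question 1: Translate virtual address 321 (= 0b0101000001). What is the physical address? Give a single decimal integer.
Answer: 593

Derivation:
vaddr = 321 = 0b0101000001
Split: l1_idx=2, l2_idx=4, offset=1
L1[2] = 2
L2[2][4] = 37
paddr = 37 * 16 + 1 = 593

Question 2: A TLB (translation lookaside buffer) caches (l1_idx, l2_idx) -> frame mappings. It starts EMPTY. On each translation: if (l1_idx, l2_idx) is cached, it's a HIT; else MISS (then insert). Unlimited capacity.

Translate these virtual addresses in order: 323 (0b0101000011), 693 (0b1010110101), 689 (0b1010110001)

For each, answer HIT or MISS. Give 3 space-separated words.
vaddr=323: (2,4) not in TLB -> MISS, insert
vaddr=693: (5,3) not in TLB -> MISS, insert
vaddr=689: (5,3) in TLB -> HIT

Answer: MISS MISS HIT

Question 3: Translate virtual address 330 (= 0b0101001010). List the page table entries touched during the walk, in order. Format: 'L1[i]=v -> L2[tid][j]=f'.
Answer: L1[2]=2 -> L2[2][4]=37

Derivation:
vaddr = 330 = 0b0101001010
Split: l1_idx=2, l2_idx=4, offset=10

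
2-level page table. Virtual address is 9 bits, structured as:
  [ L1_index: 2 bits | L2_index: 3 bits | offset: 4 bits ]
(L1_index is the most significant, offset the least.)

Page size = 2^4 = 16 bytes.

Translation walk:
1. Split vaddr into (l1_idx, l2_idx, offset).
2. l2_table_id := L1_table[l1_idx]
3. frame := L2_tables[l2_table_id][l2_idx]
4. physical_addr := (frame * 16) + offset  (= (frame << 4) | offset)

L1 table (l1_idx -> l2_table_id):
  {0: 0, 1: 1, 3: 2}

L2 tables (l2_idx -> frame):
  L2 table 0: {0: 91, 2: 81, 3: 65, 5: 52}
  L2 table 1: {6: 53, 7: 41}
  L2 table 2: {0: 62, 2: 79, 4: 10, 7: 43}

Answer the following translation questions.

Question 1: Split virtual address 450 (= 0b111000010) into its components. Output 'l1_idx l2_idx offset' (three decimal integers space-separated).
Answer: 3 4 2

Derivation:
vaddr = 450 = 0b111000010
  top 2 bits -> l1_idx = 3
  next 3 bits -> l2_idx = 4
  bottom 4 bits -> offset = 2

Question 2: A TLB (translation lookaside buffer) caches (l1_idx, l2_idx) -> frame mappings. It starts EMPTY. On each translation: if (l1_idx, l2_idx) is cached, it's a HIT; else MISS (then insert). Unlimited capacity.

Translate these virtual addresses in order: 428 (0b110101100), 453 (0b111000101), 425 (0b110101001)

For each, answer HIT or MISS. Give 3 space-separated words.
Answer: MISS MISS HIT

Derivation:
vaddr=428: (3,2) not in TLB -> MISS, insert
vaddr=453: (3,4) not in TLB -> MISS, insert
vaddr=425: (3,2) in TLB -> HIT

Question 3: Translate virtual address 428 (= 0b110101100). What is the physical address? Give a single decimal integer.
Answer: 1276

Derivation:
vaddr = 428 = 0b110101100
Split: l1_idx=3, l2_idx=2, offset=12
L1[3] = 2
L2[2][2] = 79
paddr = 79 * 16 + 12 = 1276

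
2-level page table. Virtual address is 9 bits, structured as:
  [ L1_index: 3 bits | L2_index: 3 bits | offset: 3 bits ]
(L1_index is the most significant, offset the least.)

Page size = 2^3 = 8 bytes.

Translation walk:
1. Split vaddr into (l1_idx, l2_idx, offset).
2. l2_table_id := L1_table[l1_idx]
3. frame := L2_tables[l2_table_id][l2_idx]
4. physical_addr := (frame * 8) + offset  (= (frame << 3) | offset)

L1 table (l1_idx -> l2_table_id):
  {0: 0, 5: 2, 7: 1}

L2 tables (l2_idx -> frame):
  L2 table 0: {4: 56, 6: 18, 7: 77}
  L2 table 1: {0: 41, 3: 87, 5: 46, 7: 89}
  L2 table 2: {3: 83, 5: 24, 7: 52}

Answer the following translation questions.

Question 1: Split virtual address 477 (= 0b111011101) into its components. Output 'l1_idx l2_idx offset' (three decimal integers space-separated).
Answer: 7 3 5

Derivation:
vaddr = 477 = 0b111011101
  top 3 bits -> l1_idx = 7
  next 3 bits -> l2_idx = 3
  bottom 3 bits -> offset = 5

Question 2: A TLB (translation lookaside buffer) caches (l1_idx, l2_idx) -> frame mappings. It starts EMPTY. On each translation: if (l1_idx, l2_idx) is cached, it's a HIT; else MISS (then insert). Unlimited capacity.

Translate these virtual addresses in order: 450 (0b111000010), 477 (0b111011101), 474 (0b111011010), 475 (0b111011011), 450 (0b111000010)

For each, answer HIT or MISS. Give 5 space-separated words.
vaddr=450: (7,0) not in TLB -> MISS, insert
vaddr=477: (7,3) not in TLB -> MISS, insert
vaddr=474: (7,3) in TLB -> HIT
vaddr=475: (7,3) in TLB -> HIT
vaddr=450: (7,0) in TLB -> HIT

Answer: MISS MISS HIT HIT HIT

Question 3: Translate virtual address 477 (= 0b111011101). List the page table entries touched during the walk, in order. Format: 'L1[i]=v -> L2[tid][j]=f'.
Answer: L1[7]=1 -> L2[1][3]=87

Derivation:
vaddr = 477 = 0b111011101
Split: l1_idx=7, l2_idx=3, offset=5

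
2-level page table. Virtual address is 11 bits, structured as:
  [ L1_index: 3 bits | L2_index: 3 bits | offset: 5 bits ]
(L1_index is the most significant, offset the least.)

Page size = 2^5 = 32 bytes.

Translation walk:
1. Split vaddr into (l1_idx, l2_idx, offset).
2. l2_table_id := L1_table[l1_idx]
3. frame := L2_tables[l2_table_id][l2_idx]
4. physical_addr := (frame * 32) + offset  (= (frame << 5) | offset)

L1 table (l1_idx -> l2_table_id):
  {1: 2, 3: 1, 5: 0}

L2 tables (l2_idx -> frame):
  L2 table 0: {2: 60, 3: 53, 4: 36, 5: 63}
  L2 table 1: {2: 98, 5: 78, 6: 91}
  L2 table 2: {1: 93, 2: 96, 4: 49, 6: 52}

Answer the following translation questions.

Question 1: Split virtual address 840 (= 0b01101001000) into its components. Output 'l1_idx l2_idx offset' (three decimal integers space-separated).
Answer: 3 2 8

Derivation:
vaddr = 840 = 0b01101001000
  top 3 bits -> l1_idx = 3
  next 3 bits -> l2_idx = 2
  bottom 5 bits -> offset = 8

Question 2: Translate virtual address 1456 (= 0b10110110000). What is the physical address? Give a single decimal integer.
Answer: 2032

Derivation:
vaddr = 1456 = 0b10110110000
Split: l1_idx=5, l2_idx=5, offset=16
L1[5] = 0
L2[0][5] = 63
paddr = 63 * 32 + 16 = 2032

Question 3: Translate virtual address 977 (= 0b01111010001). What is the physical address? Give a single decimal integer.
Answer: 2929

Derivation:
vaddr = 977 = 0b01111010001
Split: l1_idx=3, l2_idx=6, offset=17
L1[3] = 1
L2[1][6] = 91
paddr = 91 * 32 + 17 = 2929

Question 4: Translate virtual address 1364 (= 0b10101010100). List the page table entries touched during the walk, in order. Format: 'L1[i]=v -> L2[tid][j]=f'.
Answer: L1[5]=0 -> L2[0][2]=60

Derivation:
vaddr = 1364 = 0b10101010100
Split: l1_idx=5, l2_idx=2, offset=20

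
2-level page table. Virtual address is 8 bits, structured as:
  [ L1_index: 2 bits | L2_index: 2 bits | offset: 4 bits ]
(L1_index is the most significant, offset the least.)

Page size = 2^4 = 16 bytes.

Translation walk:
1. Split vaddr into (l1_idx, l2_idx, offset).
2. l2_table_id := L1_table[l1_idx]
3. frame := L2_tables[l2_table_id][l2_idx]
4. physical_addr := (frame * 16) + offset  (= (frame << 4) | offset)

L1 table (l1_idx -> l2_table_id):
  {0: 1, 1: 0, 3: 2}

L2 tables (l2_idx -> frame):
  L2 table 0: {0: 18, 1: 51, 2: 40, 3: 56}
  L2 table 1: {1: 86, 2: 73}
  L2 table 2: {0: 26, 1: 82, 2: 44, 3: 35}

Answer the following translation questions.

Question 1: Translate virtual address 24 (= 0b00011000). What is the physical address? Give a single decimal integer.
vaddr = 24 = 0b00011000
Split: l1_idx=0, l2_idx=1, offset=8
L1[0] = 1
L2[1][1] = 86
paddr = 86 * 16 + 8 = 1384

Answer: 1384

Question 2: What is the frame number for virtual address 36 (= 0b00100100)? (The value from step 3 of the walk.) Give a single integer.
vaddr = 36: l1_idx=0, l2_idx=2
L1[0] = 1; L2[1][2] = 73

Answer: 73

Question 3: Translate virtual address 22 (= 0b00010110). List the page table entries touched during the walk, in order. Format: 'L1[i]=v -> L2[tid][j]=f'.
vaddr = 22 = 0b00010110
Split: l1_idx=0, l2_idx=1, offset=6

Answer: L1[0]=1 -> L2[1][1]=86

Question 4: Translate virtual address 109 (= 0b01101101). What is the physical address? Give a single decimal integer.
vaddr = 109 = 0b01101101
Split: l1_idx=1, l2_idx=2, offset=13
L1[1] = 0
L2[0][2] = 40
paddr = 40 * 16 + 13 = 653

Answer: 653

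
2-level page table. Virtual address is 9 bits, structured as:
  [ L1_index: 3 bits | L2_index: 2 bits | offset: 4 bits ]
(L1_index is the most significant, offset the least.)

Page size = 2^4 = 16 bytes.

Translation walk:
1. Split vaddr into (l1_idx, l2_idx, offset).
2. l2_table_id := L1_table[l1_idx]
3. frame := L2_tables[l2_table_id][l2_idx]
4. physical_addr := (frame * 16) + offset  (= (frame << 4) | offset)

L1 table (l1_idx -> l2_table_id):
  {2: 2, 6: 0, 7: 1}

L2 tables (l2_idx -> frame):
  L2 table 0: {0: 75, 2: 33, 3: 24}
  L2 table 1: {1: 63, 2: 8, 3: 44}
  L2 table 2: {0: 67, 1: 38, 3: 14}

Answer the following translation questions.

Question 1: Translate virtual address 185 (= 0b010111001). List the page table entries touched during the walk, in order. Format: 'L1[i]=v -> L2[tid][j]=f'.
vaddr = 185 = 0b010111001
Split: l1_idx=2, l2_idx=3, offset=9

Answer: L1[2]=2 -> L2[2][3]=14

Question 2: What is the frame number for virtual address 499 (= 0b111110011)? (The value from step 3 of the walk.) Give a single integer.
vaddr = 499: l1_idx=7, l2_idx=3
L1[7] = 1; L2[1][3] = 44

Answer: 44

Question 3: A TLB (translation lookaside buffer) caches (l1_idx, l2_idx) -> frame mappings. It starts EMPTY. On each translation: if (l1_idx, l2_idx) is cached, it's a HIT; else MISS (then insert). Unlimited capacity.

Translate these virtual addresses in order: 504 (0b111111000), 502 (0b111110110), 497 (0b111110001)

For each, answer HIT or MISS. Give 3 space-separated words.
vaddr=504: (7,3) not in TLB -> MISS, insert
vaddr=502: (7,3) in TLB -> HIT
vaddr=497: (7,3) in TLB -> HIT

Answer: MISS HIT HIT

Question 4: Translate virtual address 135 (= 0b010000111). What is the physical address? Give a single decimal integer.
Answer: 1079

Derivation:
vaddr = 135 = 0b010000111
Split: l1_idx=2, l2_idx=0, offset=7
L1[2] = 2
L2[2][0] = 67
paddr = 67 * 16 + 7 = 1079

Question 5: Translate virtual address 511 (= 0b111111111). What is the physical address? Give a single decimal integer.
Answer: 719

Derivation:
vaddr = 511 = 0b111111111
Split: l1_idx=7, l2_idx=3, offset=15
L1[7] = 1
L2[1][3] = 44
paddr = 44 * 16 + 15 = 719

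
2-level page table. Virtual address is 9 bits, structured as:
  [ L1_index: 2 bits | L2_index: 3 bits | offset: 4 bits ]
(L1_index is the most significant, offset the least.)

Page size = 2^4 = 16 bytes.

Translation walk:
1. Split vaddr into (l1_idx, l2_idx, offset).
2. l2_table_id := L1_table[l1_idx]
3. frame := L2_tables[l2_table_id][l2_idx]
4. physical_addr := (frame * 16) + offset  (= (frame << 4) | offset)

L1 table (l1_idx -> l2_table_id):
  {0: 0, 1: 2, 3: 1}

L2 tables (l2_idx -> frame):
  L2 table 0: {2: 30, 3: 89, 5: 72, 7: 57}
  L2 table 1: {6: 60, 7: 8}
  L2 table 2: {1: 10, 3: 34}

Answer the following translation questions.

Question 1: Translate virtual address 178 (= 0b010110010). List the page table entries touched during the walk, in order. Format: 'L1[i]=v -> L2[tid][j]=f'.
vaddr = 178 = 0b010110010
Split: l1_idx=1, l2_idx=3, offset=2

Answer: L1[1]=2 -> L2[2][3]=34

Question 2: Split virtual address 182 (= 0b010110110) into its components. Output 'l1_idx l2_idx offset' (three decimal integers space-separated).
vaddr = 182 = 0b010110110
  top 2 bits -> l1_idx = 1
  next 3 bits -> l2_idx = 3
  bottom 4 bits -> offset = 6

Answer: 1 3 6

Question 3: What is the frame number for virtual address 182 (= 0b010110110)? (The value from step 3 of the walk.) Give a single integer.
vaddr = 182: l1_idx=1, l2_idx=3
L1[1] = 2; L2[2][3] = 34

Answer: 34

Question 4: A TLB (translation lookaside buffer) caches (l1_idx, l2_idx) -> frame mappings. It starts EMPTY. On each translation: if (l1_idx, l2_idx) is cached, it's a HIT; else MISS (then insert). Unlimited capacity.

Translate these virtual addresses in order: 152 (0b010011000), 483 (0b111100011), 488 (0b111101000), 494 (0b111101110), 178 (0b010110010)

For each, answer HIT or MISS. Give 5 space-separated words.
vaddr=152: (1,1) not in TLB -> MISS, insert
vaddr=483: (3,6) not in TLB -> MISS, insert
vaddr=488: (3,6) in TLB -> HIT
vaddr=494: (3,6) in TLB -> HIT
vaddr=178: (1,3) not in TLB -> MISS, insert

Answer: MISS MISS HIT HIT MISS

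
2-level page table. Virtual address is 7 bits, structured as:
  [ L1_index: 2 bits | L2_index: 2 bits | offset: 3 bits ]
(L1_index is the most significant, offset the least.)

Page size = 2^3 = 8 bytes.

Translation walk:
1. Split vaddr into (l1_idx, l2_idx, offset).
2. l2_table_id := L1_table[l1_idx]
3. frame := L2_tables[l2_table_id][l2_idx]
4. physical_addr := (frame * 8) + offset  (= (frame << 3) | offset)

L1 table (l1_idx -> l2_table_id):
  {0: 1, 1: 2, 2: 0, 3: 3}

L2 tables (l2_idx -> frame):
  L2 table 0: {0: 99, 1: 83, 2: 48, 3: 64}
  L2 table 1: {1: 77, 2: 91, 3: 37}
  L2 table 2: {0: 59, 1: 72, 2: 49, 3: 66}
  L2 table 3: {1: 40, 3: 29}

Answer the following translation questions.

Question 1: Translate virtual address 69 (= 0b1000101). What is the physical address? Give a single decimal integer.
Answer: 797

Derivation:
vaddr = 69 = 0b1000101
Split: l1_idx=2, l2_idx=0, offset=5
L1[2] = 0
L2[0][0] = 99
paddr = 99 * 8 + 5 = 797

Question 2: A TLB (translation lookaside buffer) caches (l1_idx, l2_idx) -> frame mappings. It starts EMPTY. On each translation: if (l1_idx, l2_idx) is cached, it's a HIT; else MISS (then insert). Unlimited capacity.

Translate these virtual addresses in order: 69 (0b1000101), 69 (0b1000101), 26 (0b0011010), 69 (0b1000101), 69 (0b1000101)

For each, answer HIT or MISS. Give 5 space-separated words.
Answer: MISS HIT MISS HIT HIT

Derivation:
vaddr=69: (2,0) not in TLB -> MISS, insert
vaddr=69: (2,0) in TLB -> HIT
vaddr=26: (0,3) not in TLB -> MISS, insert
vaddr=69: (2,0) in TLB -> HIT
vaddr=69: (2,0) in TLB -> HIT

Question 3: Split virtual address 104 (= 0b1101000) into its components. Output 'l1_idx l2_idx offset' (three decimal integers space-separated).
Answer: 3 1 0

Derivation:
vaddr = 104 = 0b1101000
  top 2 bits -> l1_idx = 3
  next 2 bits -> l2_idx = 1
  bottom 3 bits -> offset = 0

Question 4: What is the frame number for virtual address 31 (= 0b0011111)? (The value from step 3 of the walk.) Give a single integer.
vaddr = 31: l1_idx=0, l2_idx=3
L1[0] = 1; L2[1][3] = 37

Answer: 37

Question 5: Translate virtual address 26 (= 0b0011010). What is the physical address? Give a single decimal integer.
vaddr = 26 = 0b0011010
Split: l1_idx=0, l2_idx=3, offset=2
L1[0] = 1
L2[1][3] = 37
paddr = 37 * 8 + 2 = 298

Answer: 298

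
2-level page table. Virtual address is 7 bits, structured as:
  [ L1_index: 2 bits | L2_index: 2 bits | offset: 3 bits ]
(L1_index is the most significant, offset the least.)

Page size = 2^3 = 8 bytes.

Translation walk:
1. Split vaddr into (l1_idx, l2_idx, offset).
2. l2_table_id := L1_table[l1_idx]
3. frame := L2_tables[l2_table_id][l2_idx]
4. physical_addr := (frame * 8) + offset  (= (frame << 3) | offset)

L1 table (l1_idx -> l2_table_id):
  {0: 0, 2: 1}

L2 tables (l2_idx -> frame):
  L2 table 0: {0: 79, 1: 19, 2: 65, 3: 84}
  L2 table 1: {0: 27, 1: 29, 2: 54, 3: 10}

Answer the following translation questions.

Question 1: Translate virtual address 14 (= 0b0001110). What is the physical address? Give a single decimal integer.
Answer: 158

Derivation:
vaddr = 14 = 0b0001110
Split: l1_idx=0, l2_idx=1, offset=6
L1[0] = 0
L2[0][1] = 19
paddr = 19 * 8 + 6 = 158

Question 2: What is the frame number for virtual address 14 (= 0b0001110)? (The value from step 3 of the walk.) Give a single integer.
vaddr = 14: l1_idx=0, l2_idx=1
L1[0] = 0; L2[0][1] = 19

Answer: 19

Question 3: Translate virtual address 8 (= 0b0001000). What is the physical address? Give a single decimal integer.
Answer: 152

Derivation:
vaddr = 8 = 0b0001000
Split: l1_idx=0, l2_idx=1, offset=0
L1[0] = 0
L2[0][1] = 19
paddr = 19 * 8 + 0 = 152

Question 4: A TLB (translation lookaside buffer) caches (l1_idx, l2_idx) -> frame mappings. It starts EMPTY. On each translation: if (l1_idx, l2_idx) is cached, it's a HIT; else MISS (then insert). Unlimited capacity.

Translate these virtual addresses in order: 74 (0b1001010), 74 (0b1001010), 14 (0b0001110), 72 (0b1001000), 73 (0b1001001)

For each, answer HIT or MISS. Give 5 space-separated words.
vaddr=74: (2,1) not in TLB -> MISS, insert
vaddr=74: (2,1) in TLB -> HIT
vaddr=14: (0,1) not in TLB -> MISS, insert
vaddr=72: (2,1) in TLB -> HIT
vaddr=73: (2,1) in TLB -> HIT

Answer: MISS HIT MISS HIT HIT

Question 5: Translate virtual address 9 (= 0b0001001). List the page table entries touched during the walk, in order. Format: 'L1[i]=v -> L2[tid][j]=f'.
Answer: L1[0]=0 -> L2[0][1]=19

Derivation:
vaddr = 9 = 0b0001001
Split: l1_idx=0, l2_idx=1, offset=1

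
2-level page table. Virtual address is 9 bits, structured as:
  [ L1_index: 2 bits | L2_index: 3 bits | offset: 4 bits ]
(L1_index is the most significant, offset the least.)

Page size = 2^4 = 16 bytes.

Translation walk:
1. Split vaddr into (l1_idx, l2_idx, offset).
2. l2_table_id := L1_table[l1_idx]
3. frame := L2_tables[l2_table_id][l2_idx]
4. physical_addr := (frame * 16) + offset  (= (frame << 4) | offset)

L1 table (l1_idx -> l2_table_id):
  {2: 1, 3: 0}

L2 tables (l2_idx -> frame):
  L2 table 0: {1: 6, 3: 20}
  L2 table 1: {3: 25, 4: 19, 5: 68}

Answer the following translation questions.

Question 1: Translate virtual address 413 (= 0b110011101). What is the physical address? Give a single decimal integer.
Answer: 109

Derivation:
vaddr = 413 = 0b110011101
Split: l1_idx=3, l2_idx=1, offset=13
L1[3] = 0
L2[0][1] = 6
paddr = 6 * 16 + 13 = 109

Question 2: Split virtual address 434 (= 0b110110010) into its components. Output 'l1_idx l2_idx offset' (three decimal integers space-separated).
Answer: 3 3 2

Derivation:
vaddr = 434 = 0b110110010
  top 2 bits -> l1_idx = 3
  next 3 bits -> l2_idx = 3
  bottom 4 bits -> offset = 2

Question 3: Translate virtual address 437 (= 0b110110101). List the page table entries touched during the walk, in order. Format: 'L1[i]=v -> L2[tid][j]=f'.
Answer: L1[3]=0 -> L2[0][3]=20

Derivation:
vaddr = 437 = 0b110110101
Split: l1_idx=3, l2_idx=3, offset=5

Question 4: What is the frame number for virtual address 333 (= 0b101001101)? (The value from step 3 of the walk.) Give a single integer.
Answer: 19

Derivation:
vaddr = 333: l1_idx=2, l2_idx=4
L1[2] = 1; L2[1][4] = 19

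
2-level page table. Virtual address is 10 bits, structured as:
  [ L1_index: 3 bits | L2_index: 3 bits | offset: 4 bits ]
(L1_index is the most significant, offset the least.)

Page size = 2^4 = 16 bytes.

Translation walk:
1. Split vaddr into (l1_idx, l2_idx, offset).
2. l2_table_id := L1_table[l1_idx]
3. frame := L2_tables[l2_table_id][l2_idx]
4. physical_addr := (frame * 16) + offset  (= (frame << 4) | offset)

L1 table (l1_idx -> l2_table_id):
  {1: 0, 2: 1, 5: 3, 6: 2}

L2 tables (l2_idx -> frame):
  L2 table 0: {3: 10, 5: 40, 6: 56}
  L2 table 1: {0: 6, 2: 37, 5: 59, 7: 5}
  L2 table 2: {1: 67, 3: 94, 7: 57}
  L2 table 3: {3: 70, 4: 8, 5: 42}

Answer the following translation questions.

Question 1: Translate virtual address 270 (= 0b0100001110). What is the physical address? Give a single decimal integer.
vaddr = 270 = 0b0100001110
Split: l1_idx=2, l2_idx=0, offset=14
L1[2] = 1
L2[1][0] = 6
paddr = 6 * 16 + 14 = 110

Answer: 110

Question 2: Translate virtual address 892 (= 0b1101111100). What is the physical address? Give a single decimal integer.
Answer: 924

Derivation:
vaddr = 892 = 0b1101111100
Split: l1_idx=6, l2_idx=7, offset=12
L1[6] = 2
L2[2][7] = 57
paddr = 57 * 16 + 12 = 924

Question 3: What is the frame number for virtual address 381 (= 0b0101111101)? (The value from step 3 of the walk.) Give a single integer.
Answer: 5

Derivation:
vaddr = 381: l1_idx=2, l2_idx=7
L1[2] = 1; L2[1][7] = 5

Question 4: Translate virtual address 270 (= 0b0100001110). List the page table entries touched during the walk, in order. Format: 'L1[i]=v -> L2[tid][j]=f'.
vaddr = 270 = 0b0100001110
Split: l1_idx=2, l2_idx=0, offset=14

Answer: L1[2]=1 -> L2[1][0]=6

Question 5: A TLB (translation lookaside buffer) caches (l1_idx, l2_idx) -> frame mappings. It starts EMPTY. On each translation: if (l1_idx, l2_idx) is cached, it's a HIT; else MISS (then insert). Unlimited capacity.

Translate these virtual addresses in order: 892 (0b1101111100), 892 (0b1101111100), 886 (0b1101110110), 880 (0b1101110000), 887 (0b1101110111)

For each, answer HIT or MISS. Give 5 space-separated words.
vaddr=892: (6,7) not in TLB -> MISS, insert
vaddr=892: (6,7) in TLB -> HIT
vaddr=886: (6,7) in TLB -> HIT
vaddr=880: (6,7) in TLB -> HIT
vaddr=887: (6,7) in TLB -> HIT

Answer: MISS HIT HIT HIT HIT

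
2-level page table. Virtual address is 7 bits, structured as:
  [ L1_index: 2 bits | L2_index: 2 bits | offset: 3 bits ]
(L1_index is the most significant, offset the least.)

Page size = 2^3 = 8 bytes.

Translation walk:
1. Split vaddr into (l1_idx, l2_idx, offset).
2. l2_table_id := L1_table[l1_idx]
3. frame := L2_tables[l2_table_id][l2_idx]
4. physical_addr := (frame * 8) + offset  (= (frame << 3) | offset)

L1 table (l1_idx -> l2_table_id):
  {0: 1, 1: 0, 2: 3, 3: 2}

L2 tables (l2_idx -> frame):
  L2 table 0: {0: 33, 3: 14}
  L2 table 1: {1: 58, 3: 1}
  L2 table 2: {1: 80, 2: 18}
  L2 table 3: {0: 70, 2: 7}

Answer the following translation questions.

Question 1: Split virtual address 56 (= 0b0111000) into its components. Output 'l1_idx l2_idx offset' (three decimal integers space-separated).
vaddr = 56 = 0b0111000
  top 2 bits -> l1_idx = 1
  next 2 bits -> l2_idx = 3
  bottom 3 bits -> offset = 0

Answer: 1 3 0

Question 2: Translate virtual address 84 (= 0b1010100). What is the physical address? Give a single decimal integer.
Answer: 60

Derivation:
vaddr = 84 = 0b1010100
Split: l1_idx=2, l2_idx=2, offset=4
L1[2] = 3
L2[3][2] = 7
paddr = 7 * 8 + 4 = 60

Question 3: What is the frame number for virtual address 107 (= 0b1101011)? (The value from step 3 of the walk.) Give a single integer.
vaddr = 107: l1_idx=3, l2_idx=1
L1[3] = 2; L2[2][1] = 80

Answer: 80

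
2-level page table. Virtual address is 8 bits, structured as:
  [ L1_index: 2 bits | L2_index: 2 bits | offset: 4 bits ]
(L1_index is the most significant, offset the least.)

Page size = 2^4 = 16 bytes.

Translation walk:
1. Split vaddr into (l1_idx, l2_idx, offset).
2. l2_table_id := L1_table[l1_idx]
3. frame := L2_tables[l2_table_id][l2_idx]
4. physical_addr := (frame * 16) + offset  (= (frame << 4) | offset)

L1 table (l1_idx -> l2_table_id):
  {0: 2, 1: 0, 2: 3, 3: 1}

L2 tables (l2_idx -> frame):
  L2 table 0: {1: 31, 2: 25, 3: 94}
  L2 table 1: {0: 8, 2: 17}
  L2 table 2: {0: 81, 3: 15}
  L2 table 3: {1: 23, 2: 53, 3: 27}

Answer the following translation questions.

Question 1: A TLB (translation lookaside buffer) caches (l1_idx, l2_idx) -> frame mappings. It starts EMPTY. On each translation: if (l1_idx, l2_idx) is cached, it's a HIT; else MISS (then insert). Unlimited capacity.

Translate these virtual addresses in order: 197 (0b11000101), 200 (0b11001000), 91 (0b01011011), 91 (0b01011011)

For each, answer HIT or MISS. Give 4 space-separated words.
Answer: MISS HIT MISS HIT

Derivation:
vaddr=197: (3,0) not in TLB -> MISS, insert
vaddr=200: (3,0) in TLB -> HIT
vaddr=91: (1,1) not in TLB -> MISS, insert
vaddr=91: (1,1) in TLB -> HIT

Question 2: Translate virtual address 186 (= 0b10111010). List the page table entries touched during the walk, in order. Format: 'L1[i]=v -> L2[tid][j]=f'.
Answer: L1[2]=3 -> L2[3][3]=27

Derivation:
vaddr = 186 = 0b10111010
Split: l1_idx=2, l2_idx=3, offset=10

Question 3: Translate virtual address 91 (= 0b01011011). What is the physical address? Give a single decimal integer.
vaddr = 91 = 0b01011011
Split: l1_idx=1, l2_idx=1, offset=11
L1[1] = 0
L2[0][1] = 31
paddr = 31 * 16 + 11 = 507

Answer: 507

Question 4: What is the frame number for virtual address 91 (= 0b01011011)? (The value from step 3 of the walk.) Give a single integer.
vaddr = 91: l1_idx=1, l2_idx=1
L1[1] = 0; L2[0][1] = 31

Answer: 31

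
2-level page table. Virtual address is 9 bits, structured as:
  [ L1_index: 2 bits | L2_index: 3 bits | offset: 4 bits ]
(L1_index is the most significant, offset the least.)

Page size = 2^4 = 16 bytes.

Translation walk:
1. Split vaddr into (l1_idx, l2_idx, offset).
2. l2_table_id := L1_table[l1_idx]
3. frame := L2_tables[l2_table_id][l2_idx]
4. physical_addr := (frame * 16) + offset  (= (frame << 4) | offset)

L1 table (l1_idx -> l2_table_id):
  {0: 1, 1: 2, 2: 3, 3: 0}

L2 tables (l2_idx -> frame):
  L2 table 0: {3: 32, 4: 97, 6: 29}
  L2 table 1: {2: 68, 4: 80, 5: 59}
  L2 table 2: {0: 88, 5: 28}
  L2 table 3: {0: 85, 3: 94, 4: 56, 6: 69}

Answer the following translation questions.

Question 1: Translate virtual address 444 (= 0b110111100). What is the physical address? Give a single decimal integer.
Answer: 524

Derivation:
vaddr = 444 = 0b110111100
Split: l1_idx=3, l2_idx=3, offset=12
L1[3] = 0
L2[0][3] = 32
paddr = 32 * 16 + 12 = 524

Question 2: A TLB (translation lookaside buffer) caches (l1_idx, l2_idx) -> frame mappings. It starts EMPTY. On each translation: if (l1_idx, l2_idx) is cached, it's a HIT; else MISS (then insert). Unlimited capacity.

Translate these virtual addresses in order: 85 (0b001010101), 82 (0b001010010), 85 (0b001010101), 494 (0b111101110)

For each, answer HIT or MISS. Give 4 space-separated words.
vaddr=85: (0,5) not in TLB -> MISS, insert
vaddr=82: (0,5) in TLB -> HIT
vaddr=85: (0,5) in TLB -> HIT
vaddr=494: (3,6) not in TLB -> MISS, insert

Answer: MISS HIT HIT MISS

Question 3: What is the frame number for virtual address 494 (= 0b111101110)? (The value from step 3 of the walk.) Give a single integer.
vaddr = 494: l1_idx=3, l2_idx=6
L1[3] = 0; L2[0][6] = 29

Answer: 29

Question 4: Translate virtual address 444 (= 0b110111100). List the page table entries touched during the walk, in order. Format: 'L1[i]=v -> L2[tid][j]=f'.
Answer: L1[3]=0 -> L2[0][3]=32

Derivation:
vaddr = 444 = 0b110111100
Split: l1_idx=3, l2_idx=3, offset=12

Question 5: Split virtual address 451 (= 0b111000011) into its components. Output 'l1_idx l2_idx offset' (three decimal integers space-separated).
vaddr = 451 = 0b111000011
  top 2 bits -> l1_idx = 3
  next 3 bits -> l2_idx = 4
  bottom 4 bits -> offset = 3

Answer: 3 4 3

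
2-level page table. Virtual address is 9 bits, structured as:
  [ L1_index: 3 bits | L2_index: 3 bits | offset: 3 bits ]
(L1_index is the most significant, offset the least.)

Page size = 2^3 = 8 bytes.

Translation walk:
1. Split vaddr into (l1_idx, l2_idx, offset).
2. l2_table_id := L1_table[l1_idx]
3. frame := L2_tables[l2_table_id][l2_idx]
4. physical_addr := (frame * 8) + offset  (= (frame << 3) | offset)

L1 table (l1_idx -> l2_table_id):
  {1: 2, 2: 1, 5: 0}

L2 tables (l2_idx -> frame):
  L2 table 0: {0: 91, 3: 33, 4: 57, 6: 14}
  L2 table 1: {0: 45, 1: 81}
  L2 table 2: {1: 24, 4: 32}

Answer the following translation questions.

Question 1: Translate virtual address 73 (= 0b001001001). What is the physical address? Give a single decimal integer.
vaddr = 73 = 0b001001001
Split: l1_idx=1, l2_idx=1, offset=1
L1[1] = 2
L2[2][1] = 24
paddr = 24 * 8 + 1 = 193

Answer: 193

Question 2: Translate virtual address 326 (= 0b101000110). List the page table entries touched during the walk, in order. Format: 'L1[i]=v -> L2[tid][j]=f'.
vaddr = 326 = 0b101000110
Split: l1_idx=5, l2_idx=0, offset=6

Answer: L1[5]=0 -> L2[0][0]=91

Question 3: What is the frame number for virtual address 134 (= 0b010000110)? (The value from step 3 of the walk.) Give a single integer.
Answer: 45

Derivation:
vaddr = 134: l1_idx=2, l2_idx=0
L1[2] = 1; L2[1][0] = 45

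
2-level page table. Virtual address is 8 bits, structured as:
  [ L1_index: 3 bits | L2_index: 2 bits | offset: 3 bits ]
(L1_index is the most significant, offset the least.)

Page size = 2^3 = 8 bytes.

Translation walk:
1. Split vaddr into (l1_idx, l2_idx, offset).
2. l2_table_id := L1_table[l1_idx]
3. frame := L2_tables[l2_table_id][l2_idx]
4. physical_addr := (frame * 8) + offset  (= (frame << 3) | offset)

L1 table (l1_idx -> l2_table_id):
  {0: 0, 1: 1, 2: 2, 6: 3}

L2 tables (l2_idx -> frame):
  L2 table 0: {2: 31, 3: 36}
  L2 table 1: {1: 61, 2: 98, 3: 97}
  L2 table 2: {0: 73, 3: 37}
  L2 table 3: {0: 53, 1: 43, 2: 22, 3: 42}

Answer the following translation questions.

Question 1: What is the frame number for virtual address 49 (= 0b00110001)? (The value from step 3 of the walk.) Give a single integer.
Answer: 98

Derivation:
vaddr = 49: l1_idx=1, l2_idx=2
L1[1] = 1; L2[1][2] = 98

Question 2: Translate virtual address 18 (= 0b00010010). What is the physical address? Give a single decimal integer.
vaddr = 18 = 0b00010010
Split: l1_idx=0, l2_idx=2, offset=2
L1[0] = 0
L2[0][2] = 31
paddr = 31 * 8 + 2 = 250

Answer: 250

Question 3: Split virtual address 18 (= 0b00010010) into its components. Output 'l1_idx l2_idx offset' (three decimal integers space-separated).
Answer: 0 2 2

Derivation:
vaddr = 18 = 0b00010010
  top 3 bits -> l1_idx = 0
  next 2 bits -> l2_idx = 2
  bottom 3 bits -> offset = 2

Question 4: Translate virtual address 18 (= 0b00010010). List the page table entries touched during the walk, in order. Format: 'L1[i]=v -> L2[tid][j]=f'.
vaddr = 18 = 0b00010010
Split: l1_idx=0, l2_idx=2, offset=2

Answer: L1[0]=0 -> L2[0][2]=31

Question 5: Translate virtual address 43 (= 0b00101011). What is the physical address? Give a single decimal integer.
Answer: 491

Derivation:
vaddr = 43 = 0b00101011
Split: l1_idx=1, l2_idx=1, offset=3
L1[1] = 1
L2[1][1] = 61
paddr = 61 * 8 + 3 = 491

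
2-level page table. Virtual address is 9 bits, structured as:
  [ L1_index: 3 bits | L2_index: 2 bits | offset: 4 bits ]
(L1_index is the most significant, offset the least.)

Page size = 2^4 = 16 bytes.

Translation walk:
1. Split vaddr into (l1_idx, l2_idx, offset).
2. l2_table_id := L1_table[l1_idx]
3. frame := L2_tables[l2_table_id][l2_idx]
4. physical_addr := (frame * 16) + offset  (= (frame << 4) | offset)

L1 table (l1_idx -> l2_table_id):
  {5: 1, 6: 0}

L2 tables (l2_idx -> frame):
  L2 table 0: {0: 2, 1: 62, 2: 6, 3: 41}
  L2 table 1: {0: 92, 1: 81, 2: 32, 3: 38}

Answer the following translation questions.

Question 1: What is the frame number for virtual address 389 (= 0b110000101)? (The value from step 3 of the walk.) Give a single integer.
vaddr = 389: l1_idx=6, l2_idx=0
L1[6] = 0; L2[0][0] = 2

Answer: 2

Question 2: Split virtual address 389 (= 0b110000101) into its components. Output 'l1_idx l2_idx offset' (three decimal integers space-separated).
vaddr = 389 = 0b110000101
  top 3 bits -> l1_idx = 6
  next 2 bits -> l2_idx = 0
  bottom 4 bits -> offset = 5

Answer: 6 0 5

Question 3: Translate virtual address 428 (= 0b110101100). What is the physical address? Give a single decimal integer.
vaddr = 428 = 0b110101100
Split: l1_idx=6, l2_idx=2, offset=12
L1[6] = 0
L2[0][2] = 6
paddr = 6 * 16 + 12 = 108

Answer: 108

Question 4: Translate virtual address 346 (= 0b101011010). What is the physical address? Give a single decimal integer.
Answer: 1306

Derivation:
vaddr = 346 = 0b101011010
Split: l1_idx=5, l2_idx=1, offset=10
L1[5] = 1
L2[1][1] = 81
paddr = 81 * 16 + 10 = 1306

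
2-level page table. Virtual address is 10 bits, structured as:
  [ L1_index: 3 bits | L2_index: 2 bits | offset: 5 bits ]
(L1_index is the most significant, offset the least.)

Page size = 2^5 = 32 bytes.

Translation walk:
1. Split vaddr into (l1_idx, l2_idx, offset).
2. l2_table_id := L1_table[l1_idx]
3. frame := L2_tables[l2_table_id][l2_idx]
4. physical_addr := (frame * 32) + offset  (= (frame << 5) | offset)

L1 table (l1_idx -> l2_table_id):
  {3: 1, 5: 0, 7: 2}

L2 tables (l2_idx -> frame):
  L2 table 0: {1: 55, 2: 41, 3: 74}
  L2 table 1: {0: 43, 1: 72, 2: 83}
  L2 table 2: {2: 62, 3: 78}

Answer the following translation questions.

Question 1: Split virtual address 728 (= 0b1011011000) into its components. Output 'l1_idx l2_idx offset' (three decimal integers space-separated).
vaddr = 728 = 0b1011011000
  top 3 bits -> l1_idx = 5
  next 2 bits -> l2_idx = 2
  bottom 5 bits -> offset = 24

Answer: 5 2 24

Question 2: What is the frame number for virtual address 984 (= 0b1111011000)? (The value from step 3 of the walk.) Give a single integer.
vaddr = 984: l1_idx=7, l2_idx=2
L1[7] = 2; L2[2][2] = 62

Answer: 62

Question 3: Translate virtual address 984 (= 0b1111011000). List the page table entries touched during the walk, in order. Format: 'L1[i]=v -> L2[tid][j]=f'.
Answer: L1[7]=2 -> L2[2][2]=62

Derivation:
vaddr = 984 = 0b1111011000
Split: l1_idx=7, l2_idx=2, offset=24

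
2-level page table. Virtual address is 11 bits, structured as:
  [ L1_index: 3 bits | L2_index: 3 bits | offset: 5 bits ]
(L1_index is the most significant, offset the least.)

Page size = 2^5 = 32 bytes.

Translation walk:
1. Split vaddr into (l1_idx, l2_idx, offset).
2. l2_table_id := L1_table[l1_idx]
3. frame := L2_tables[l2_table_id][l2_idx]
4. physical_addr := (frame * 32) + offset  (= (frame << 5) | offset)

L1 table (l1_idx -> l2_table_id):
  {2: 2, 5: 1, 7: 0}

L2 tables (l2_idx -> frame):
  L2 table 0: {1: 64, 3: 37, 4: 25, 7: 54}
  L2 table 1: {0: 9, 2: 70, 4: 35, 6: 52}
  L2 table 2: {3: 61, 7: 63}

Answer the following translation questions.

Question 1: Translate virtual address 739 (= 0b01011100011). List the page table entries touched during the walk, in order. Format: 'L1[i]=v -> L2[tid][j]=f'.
Answer: L1[2]=2 -> L2[2][7]=63

Derivation:
vaddr = 739 = 0b01011100011
Split: l1_idx=2, l2_idx=7, offset=3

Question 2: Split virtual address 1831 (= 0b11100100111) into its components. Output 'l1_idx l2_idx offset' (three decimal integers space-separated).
Answer: 7 1 7

Derivation:
vaddr = 1831 = 0b11100100111
  top 3 bits -> l1_idx = 7
  next 3 bits -> l2_idx = 1
  bottom 5 bits -> offset = 7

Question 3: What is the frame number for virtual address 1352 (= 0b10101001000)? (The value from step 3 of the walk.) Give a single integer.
Answer: 70

Derivation:
vaddr = 1352: l1_idx=5, l2_idx=2
L1[5] = 1; L2[1][2] = 70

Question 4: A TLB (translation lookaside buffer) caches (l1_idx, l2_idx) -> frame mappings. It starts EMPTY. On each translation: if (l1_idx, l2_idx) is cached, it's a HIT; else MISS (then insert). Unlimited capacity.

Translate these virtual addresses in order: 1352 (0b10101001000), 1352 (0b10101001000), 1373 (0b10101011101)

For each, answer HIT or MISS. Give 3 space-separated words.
Answer: MISS HIT HIT

Derivation:
vaddr=1352: (5,2) not in TLB -> MISS, insert
vaddr=1352: (5,2) in TLB -> HIT
vaddr=1373: (5,2) in TLB -> HIT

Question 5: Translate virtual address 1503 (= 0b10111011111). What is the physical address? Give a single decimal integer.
Answer: 1695

Derivation:
vaddr = 1503 = 0b10111011111
Split: l1_idx=5, l2_idx=6, offset=31
L1[5] = 1
L2[1][6] = 52
paddr = 52 * 32 + 31 = 1695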